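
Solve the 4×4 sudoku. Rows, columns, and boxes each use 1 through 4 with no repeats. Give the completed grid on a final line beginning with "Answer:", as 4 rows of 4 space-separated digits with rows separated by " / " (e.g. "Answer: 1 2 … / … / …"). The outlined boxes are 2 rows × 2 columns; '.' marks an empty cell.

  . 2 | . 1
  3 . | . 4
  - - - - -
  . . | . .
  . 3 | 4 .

Step 1. [r3c3∈{1,2,3}] across col 3, 1 lands solely at r3c3 ⇒ r3c3=1.
Step 2. [r4c4∈{2}] only 2 remains possible at r4c4 ⇒ r4c4=2.
Step 3. [r3c1∈{2,4}] 2 has one home in row 3: r3c1 ⇒ r3c1=2.
Step 4. [r2c3∈{2}] r2c3 has the single candidate 2, so r2c3=2.
Step 5. [r1c3∈{3}] r1c3 has the single candidate 3. So r1c3=3.
Step 6. [r4c1∈{1}] nothing but 1 survives at r4c1, so r4c1=1.
Step 7. [r1c1∈{4}] r1c1 has the single candidate 4, so r1c1=4.
Step 8. [r3c4∈{3}] nothing but 3 survives at r3c4, so r3c4=3.
Step 9. [r3c2∈{4}] only 4 remains possible at r3c2. So r3c2=4.
Step 10. [r2c2∈{1}] r2c2 has the single candidate 1 ⇒ r2c2=1.

Answer: 4 2 3 1 / 3 1 2 4 / 2 4 1 3 / 1 3 4 2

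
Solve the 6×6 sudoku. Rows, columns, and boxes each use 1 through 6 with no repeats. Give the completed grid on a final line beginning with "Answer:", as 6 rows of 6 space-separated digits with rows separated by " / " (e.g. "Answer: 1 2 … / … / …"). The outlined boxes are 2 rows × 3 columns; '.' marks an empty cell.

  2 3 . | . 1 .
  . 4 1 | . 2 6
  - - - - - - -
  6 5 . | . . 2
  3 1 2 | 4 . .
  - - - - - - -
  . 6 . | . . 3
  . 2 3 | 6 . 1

Step 1. [r1c4∈{5}] nothing but 5 survives at r1c4. So r1c4=5.
Step 2. [r5c3∈{4,5}] in col 3, 5 fits only at r5c3 ⇒ r5c3=5.
Step 3. [r6c1∈{4}] r6c1's peers cover all but 4, so r6c1=4.
Step 4. [r3c4∈{1,3}] r3c4 is the only open cell in row 3 admitting 1. So r3c4=1.
Step 5. [r6c5∈{5}] r6c5's peers cover all but 5 ⇒ r6c5=5.
Step 6. [r5c1∈{1}] r5c1's peers cover all but 1 ⇒ r5c1=1.
Step 7. [r3c5∈{3}] nothing but 3 survives at r3c5. So r3c5=3.
Step 8. [r4c5∈{6}] r4c5 has the single candidate 6 ⇒ r4c5=6.
Step 9. [r1c6∈{4}] r1c6's peers cover all but 4, so r1c6=4.
Step 10. [r2c4∈{3}] r2c4's peers cover all but 3, so r2c4=3.
Step 11. [r3c3∈{4}] only 4 remains possible at r3c3, so r3c3=4.
Step 12. [r5c5∈{4}] nothing but 4 survives at r5c5 ⇒ r5c5=4.
Step 13. [r1c3∈{6}] r1c3 is down to just 6. So r1c3=6.
Step 14. [r4c6∈{5}] only 5 remains possible at r4c6 ⇒ r4c6=5.
Step 15. [r2c1∈{5}] only 5 remains possible at r2c1, so r2c1=5.
Step 16. [r5c4∈{2}] r5c4 is down to just 2, so r5c4=2.

Answer: 2 3 6 5 1 4 / 5 4 1 3 2 6 / 6 5 4 1 3 2 / 3 1 2 4 6 5 / 1 6 5 2 4 3 / 4 2 3 6 5 1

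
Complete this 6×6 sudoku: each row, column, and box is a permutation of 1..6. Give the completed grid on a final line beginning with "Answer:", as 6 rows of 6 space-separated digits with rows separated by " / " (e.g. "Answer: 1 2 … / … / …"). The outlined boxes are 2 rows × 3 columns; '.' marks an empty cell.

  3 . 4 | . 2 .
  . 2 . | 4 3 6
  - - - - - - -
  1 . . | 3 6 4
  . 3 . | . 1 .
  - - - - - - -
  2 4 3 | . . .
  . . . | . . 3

Step 1. [r3c2∈{5}] r3c2 is down to just 5 ⇒ r3c2=5.
Step 2. [r6c4∈{1,2,5,6}] in row 6, 2 fits only at r6c4, so r6c4=2.
Step 3. [r4c4∈{5}] r4c4 has the single candidate 5 ⇒ r4c4=5.
Step 4. [r2c3∈{1,5}] across row 2, 1 lands solely at r2c3, so r2c3=1.
Step 5. [r6c3∈{5,6}] col 3 places 5 nowhere but r6c3 ⇒ r6c3=5.
Step 6. [r1c6∈{1,5}] 5 has one home in row 1: r1c6 ⇒ r1c6=5.
Step 7. [r6c1∈{6}] r6c1 has the single candidate 6 ⇒ r6c1=6.
Step 8. [r4c6∈{2}] nothing but 2 survives at r4c6. So r4c6=2.
Step 9. [r1c4∈{1}] nothing but 1 survives at r1c4, so r1c4=1.
Step 10. [r4c1∈{4}] r4c1 has the single candidate 4 ⇒ r4c1=4.
Step 11. [r5c5∈{5}] nothing but 5 survives at r5c5. So r5c5=5.
Step 12. [r4c3∈{6}] r4c3's peers cover all but 6, so r4c3=6.
Step 13. [r5c6∈{1}] nothing but 1 survives at r5c6 ⇒ r5c6=1.
Step 14. [r5c4∈{6}] nothing but 6 survives at r5c4 ⇒ r5c4=6.
Step 15. [r1c2∈{6}] only 6 remains possible at r1c2. So r1c2=6.
Step 16. [r6c2∈{1}] r6c2 has the single candidate 1. So r6c2=1.
Step 17. [r3c3∈{2}] r3c3 is down to just 2, so r3c3=2.
Step 18. [r2c1∈{5}] nothing but 5 survives at r2c1. So r2c1=5.
Step 19. [r6c5∈{4}] r6c5's peers cover all but 4. So r6c5=4.

Answer: 3 6 4 1 2 5 / 5 2 1 4 3 6 / 1 5 2 3 6 4 / 4 3 6 5 1 2 / 2 4 3 6 5 1 / 6 1 5 2 4 3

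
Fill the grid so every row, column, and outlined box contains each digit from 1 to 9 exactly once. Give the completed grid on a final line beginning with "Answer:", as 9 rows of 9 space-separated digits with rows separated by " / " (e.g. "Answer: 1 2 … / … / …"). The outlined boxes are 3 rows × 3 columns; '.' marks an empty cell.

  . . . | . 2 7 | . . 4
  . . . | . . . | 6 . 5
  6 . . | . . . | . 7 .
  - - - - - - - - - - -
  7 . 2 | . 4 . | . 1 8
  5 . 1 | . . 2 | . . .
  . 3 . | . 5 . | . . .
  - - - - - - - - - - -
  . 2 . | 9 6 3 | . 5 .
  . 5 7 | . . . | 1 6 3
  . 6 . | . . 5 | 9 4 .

Step 1. [r8c5∈{8}] only 8 remains possible at r8c5. So r8c5=8.
Step 2. [r1c4∈{1,3,5,6,8}] 6 has one home in row 1: r1c4. So r1c4=6.
Step 3. [r4c2∈{9}] nothing but 9 survives at r4c2. So r4c2=9.
Step 4. [r2c1∈{1,2,3,4,8,9}] across col 1, 2 lands solely at r2c1. So r2c1=2.
Step 5. [r3c9∈{1,2,9}] across col 9, 1 lands solely at r3c9, so r3c9=1.
Step 6. [r4c4∈{3}] r4c4's peers cover all but 3 ⇒ r4c4=3.
Step 7. [r7c7∈{7,8}] in box 9, 8 fits only at r7c7. So r7c7=8.
Step 8. [r1c7∈{3}] nothing but 3 survives at r1c7. So r1c7=3.
Step 9. [r7c3∈{4}] r7c3's peers cover all but 4. So r7c3=4.
Step 10. [r6c3∈{6,8}] col 3 places 6 nowhere but r6c3 ⇒ r6c3=6.
Step 11. [r9c9∈{2,7}] box 9 places 2 nowhere but r9c9, so r9c9=2.
Step 12. [r3c4∈{4,5,8}] r3c4 is the only open cell in col 4 admitting 5. So r3c4=5.
Step 13. [r2c2∈{1,4,7,8}] r2c2 is the only open cell in row 2 admitting 7 ⇒ r2c2=7.
Step 14. [r8c6∈{4}] r8c6 is down to just 4 ⇒ r8c6=4.
Step 15. [r9c1∈{1,3,8}] in col 1, 3 fits only at r9c1 ⇒ r9c1=3.
Step 16. [r6c1∈{4,8}] col 1 places 4 nowhere but r6c1. So r6c1=4.
Step 17. [r1c1∈{1,8,9}] r1c1 is the only open cell in col 1 admitting 8. So r1c1=8.
Step 18. [r1c8∈{9}] r1c8 has the single candidate 9, so r1c8=9.
Step 19. [r3c6∈{8,9}] 8 has one home in row 3: r3c6. So r3c6=8.
Step 20. [r6c4∈{1,7,8}] across row 6, 8 lands solely at r6c4 ⇒ r6c4=8.
Step 21. [r5c4∈{7}] r5c4's peers cover all but 7 ⇒ r5c4=7.
Step 22. [r5c5∈{9}] nothing but 9 survives at r5c5. So r5c5=9.
Step 23. [r3c5∈{3}] r3c5 has the single candidate 3 ⇒ r3c5=3.
Step 24. [r2c5∈{1}] r2c5's peers cover all but 1. So r2c5=1.
Step 25. [r6c7∈{2,7}] across col 7, 7 lands solely at r6c7, so r6c7=7.
Step 26. [r2c6∈{9}] r2c6 is down to just 9. So r2c6=9.
Step 27. [r5c2∈{8}] r5c2's peers cover all but 8. So r5c2=8.
Step 28. [r4c7∈{5}] r4c7 has the single candidate 5 ⇒ r4c7=5.
Step 29. [r8c4∈{2}] r8c4 has the single candidate 2. So r8c4=2.
Step 30. [r9c3∈{8}] r9c3 has the single candidate 8 ⇒ r9c3=8.
Step 31. [r5c7∈{4}] only 4 remains possible at r5c7 ⇒ r5c7=4.
Step 32. [r6c8∈{2}] only 2 remains possible at r6c8 ⇒ r6c8=2.
Step 33. [r2c8∈{8}] only 8 remains possible at r2c8 ⇒ r2c8=8.
Step 34. [r3c2∈{4}] only 4 remains possible at r3c2, so r3c2=4.
Step 35. [r2c4∈{4}] nothing but 4 survives at r2c4, so r2c4=4.
Step 36. [r7c1∈{1}] r7c1 is down to just 1 ⇒ r7c1=1.
Step 37. [r9c4∈{1}] nothing but 1 survives at r9c4 ⇒ r9c4=1.
Step 38. [r9c5∈{7}] only 7 remains possible at r9c5. So r9c5=7.
Step 39. [r6c9∈{9}] r6c9's peers cover all but 9. So r6c9=9.
Step 40. [r4c6∈{6}] r4c6 has the single candidate 6. So r4c6=6.
Step 41. [r3c3∈{9}] r3c3 has the single candidate 9 ⇒ r3c3=9.
Step 42. [r1c3∈{5}] only 5 remains possible at r1c3, so r1c3=5.
Step 43. [r1c2∈{1}] nothing but 1 survives at r1c2, so r1c2=1.
Step 44. [r8c1∈{9}] r8c1 has the single candidate 9. So r8c1=9.
Step 45. [r7c9∈{7}] nothing but 7 survives at r7c9, so r7c9=7.
Step 46. [r6c6∈{1}] r6c6 has the single candidate 1, so r6c6=1.
Step 47. [r5c9∈{6}] r5c9's peers cover all but 6 ⇒ r5c9=6.
Step 48. [r5c8∈{3}] nothing but 3 survives at r5c8 ⇒ r5c8=3.
Step 49. [r2c3∈{3}] r2c3's peers cover all but 3. So r2c3=3.
Step 50. [r3c7∈{2}] nothing but 2 survives at r3c7. So r3c7=2.

Answer: 8 1 5 6 2 7 3 9 4 / 2 7 3 4 1 9 6 8 5 / 6 4 9 5 3 8 2 7 1 / 7 9 2 3 4 6 5 1 8 / 5 8 1 7 9 2 4 3 6 / 4 3 6 8 5 1 7 2 9 / 1 2 4 9 6 3 8 5 7 / 9 5 7 2 8 4 1 6 3 / 3 6 8 1 7 5 9 4 2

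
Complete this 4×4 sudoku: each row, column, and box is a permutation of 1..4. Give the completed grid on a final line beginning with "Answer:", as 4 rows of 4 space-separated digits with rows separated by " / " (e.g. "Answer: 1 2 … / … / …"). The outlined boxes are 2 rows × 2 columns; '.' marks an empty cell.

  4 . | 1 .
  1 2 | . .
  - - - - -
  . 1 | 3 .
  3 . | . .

Step 1. [r3c4∈{2,4}] across row 3, 4 lands solely at r3c4, so r3c4=4.
Step 2. [r1c4∈{2,3}] r1c4 is the only open cell in row 1 admitting 2. So r1c4=2.
Step 3. [r2c3∈{4}] r2c3's peers cover all but 4, so r2c3=4.
Step 4. [r1c2∈{3}] r1c2 has the single candidate 3. So r1c2=3.
Step 5. [r4c4∈{1}] r4c4 is down to just 1 ⇒ r4c4=1.
Step 6. [r4c3∈{2}] only 2 remains possible at r4c3. So r4c3=2.
Step 7. [r3c1∈{2}] r3c1's peers cover all but 2, so r3c1=2.
Step 8. [r2c4∈{3}] r2c4 is down to just 3. So r2c4=3.
Step 9. [r4c2∈{4}] r4c2 is down to just 4 ⇒ r4c2=4.

Answer: 4 3 1 2 / 1 2 4 3 / 2 1 3 4 / 3 4 2 1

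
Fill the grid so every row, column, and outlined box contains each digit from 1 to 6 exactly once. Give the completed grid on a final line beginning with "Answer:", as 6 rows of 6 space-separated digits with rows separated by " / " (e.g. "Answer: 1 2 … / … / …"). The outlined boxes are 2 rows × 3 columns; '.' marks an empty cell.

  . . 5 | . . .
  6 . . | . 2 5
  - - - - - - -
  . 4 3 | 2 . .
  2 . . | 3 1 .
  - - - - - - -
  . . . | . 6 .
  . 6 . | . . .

Step 1. [r4c6∈{4,6}] in row 4, 4 fits only at r4c6. So r4c6=4.
Step 2. [r3c1∈{1,5}] across row 3, 1 lands solely at r3c1 ⇒ r3c1=1.
Step 3. [r2c2∈{1,3}] r2c2 is the only open cell in row 2 admitting 3 ⇒ r2c2=3.
Step 4. [r1c1∈{4}] only 4 remains possible at r1c1, so r1c1=4.
Step 5. [r6c5∈{3,4,5}] col 5 places 4 nowhere but r6c5. So r6c5=4.
Step 6. [r2c3∈{1}] r2c3 is down to just 1. So r2c3=1.
Step 7. [r5c2∈{1,2,5}] 1 has one home in col 2: r5c2, so r5c2=1.
Step 8. [r5c4∈{5}] only 5 remains possible at r5c4. So r5c4=5.
Step 9. [r6c3∈{2}] only 2 remains possible at r6c3, so r6c3=2.
Step 10. [r6c4∈{1}] only 1 remains possible at r6c4 ⇒ r6c4=1.
Step 11. [r6c6∈{3}] nothing but 3 survives at r6c6. So r6c6=3.
Step 12. [r1c6∈{1,6}] across row 1, 1 lands solely at r1c6. So r1c6=1.
Step 13. [r3c6∈{6}] r3c6 has the single candidate 6 ⇒ r3c6=6.
Step 14. [r1c5∈{3}] r1c5 has the single candidate 3 ⇒ r1c5=3.
Step 15. [r2c4∈{4}] only 4 remains possible at r2c4. So r2c4=4.
Step 16. [r4c3∈{6}] only 6 remains possible at r4c3. So r4c3=6.
Step 17. [r1c2∈{2}] only 2 remains possible at r1c2 ⇒ r1c2=2.
Step 18. [r1c4∈{6}] only 6 remains possible at r1c4 ⇒ r1c4=6.
Step 19. [r6c1∈{5}] only 5 remains possible at r6c1. So r6c1=5.
Step 20. [r5c3∈{4}] only 4 remains possible at r5c3 ⇒ r5c3=4.
Step 21. [r5c6∈{2}] r5c6's peers cover all but 2 ⇒ r5c6=2.
Step 22. [r5c1∈{3}] nothing but 3 survives at r5c1, so r5c1=3.
Step 23. [r4c2∈{5}] r4c2 is down to just 5 ⇒ r4c2=5.
Step 24. [r3c5∈{5}] r3c5 has the single candidate 5. So r3c5=5.

Answer: 4 2 5 6 3 1 / 6 3 1 4 2 5 / 1 4 3 2 5 6 / 2 5 6 3 1 4 / 3 1 4 5 6 2 / 5 6 2 1 4 3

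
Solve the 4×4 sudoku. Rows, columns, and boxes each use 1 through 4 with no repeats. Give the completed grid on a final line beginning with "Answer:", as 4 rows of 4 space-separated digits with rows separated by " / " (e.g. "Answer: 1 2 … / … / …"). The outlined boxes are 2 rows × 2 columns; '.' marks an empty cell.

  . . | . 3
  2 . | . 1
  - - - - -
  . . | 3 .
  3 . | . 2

Step 1. [r2c3∈{4}] r2c3 has the single candidate 4 ⇒ r2c3=4.
Step 2. [r4c2∈{1,4}] across row 4, 4 lands solely at r4c2, so r4c2=4.
Step 3. [r1c2∈{1}] r1c2's peers cover all but 1. So r1c2=1.
Step 4. [r3c4∈{4}] r3c4 is down to just 4. So r3c4=4.
Step 5. [r3c1∈{1}] r3c1 has the single candidate 1. So r3c1=1.
Step 6. [r1c1∈{4}] nothing but 4 survives at r1c1. So r1c1=4.
Step 7. [r3c2∈{2}] r3c2 is down to just 2. So r3c2=2.
Step 8. [r1c3∈{2}] r1c3 is down to just 2, so r1c3=2.
Step 9. [r2c2∈{3}] r2c2's peers cover all but 3, so r2c2=3.
Step 10. [r4c3∈{1}] r4c3 has the single candidate 1, so r4c3=1.

Answer: 4 1 2 3 / 2 3 4 1 / 1 2 3 4 / 3 4 1 2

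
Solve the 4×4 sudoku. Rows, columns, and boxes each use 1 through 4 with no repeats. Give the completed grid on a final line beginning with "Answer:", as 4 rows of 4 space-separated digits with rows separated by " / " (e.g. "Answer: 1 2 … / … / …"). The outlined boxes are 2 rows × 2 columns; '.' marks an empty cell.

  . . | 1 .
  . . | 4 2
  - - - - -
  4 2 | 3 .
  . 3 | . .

Step 1. [r2c1∈{1,3}] in row 2, 3 fits only at r2c1, so r2c1=3.
Step 2. [r4c4∈{1,4}] row 4 places 4 nowhere but r4c4 ⇒ r4c4=4.
Step 3. [r1c2∈{4}] r1c2 has the single candidate 4, so r1c2=4.
Step 4. [r4c3∈{2}] r4c3 is down to just 2. So r4c3=2.
Step 5. [r2c2∈{1}] only 1 remains possible at r2c2 ⇒ r2c2=1.
Step 6. [r3c4∈{1}] nothing but 1 survives at r3c4, so r3c4=1.
Step 7. [r1c4∈{3}] nothing but 3 survives at r1c4, so r1c4=3.
Step 8. [r1c1∈{2}] r1c1 is down to just 2 ⇒ r1c1=2.
Step 9. [r4c1∈{1}] r4c1's peers cover all but 1, so r4c1=1.

Answer: 2 4 1 3 / 3 1 4 2 / 4 2 3 1 / 1 3 2 4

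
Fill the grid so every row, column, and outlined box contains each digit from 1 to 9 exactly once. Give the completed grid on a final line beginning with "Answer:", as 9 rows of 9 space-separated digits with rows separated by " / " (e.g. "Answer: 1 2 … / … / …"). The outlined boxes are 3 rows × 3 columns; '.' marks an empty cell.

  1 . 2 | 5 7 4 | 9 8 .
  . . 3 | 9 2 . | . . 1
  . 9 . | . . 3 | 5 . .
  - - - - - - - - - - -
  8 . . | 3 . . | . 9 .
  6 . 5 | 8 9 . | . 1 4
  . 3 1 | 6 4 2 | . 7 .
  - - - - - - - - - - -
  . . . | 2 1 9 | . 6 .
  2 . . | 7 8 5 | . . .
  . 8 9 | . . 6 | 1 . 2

Step 1. [r9c1∈{3,4,5,7}] r9c1 is the only open cell in row 9 admitting 7, so r9c1=7.
Step 2. [r7c3∈{4}] nothing but 4 survives at r7c3 ⇒ r7c3=4.
Step 3. [r2c8∈{4}] r2c8 has the single candidate 4, so r2c8=4.
Step 4. [r8c8∈{3}] r8c8 is down to just 3 ⇒ r8c8=3.
Step 5. [r1c2∈{6}] only 6 remains possible at r1c2 ⇒ r1c2=6.
Step 6. [r4c3∈{7}] r4c3 has the single candidate 7. So r4c3=7.
Step 7. [r6c9∈{5,8}] row 6 places 5 nowhere but r6c9. So r6c9=5.
Step 8. [r2c7∈{6,7}] row 2 places 6 nowhere but r2c7. So r2c7=6.
Step 9. [r2c1∈{5}] r2c1 has the single candidate 5, so r2c1=5.
Step 10. [r7c7∈{7,8}] in col 7, 7 fits only at r7c7, so r7c7=7.
Step 11. [r4c7∈{2}] only 2 remains possible at r4c7, so r4c7=2.
Step 12. [r3c3∈{8}] only 8 remains possible at r3c3, so r3c3=8.
Step 13. [r8c9∈{9}] r8c9 is down to just 9, so r8c9=9.
Step 14. [r9c4∈{4}] only 4 remains possible at r9c4 ⇒ r9c4=4.
Step 15. [r9c5∈{3}] r9c5's peers cover all but 3, so r9c5=3.
Step 16. [r6c1∈{9}] nothing but 9 survives at r6c1. So r6c1=9.
Step 17. [r8c2∈{1}] r8c2 has the single candidate 1. So r8c2=1.
Step 18. [r3c9∈{7}] nothing but 7 survives at r3c9. So r3c9=7.
Step 19. [r5c2∈{2}] r5c2's peers cover all but 2 ⇒ r5c2=2.
Step 20. [r5c6∈{7}] r5c6 has the single candidate 7. So r5c6=7.
Step 21. [r4c9∈{6}] r4c9 has the single candidate 6, so r4c9=6.
Step 22. [r3c8∈{2}] only 2 remains possible at r3c8 ⇒ r3c8=2.
Step 23. [r7c1∈{3}] r7c1's peers cover all but 3, so r7c1=3.
Step 24. [r6c7∈{8}] r6c7's peers cover all but 8 ⇒ r6c7=8.
Step 25. [r3c4∈{1}] nothing but 1 survives at r3c4. So r3c4=1.
Step 26. [r8c3∈{6}] nothing but 6 survives at r8c3 ⇒ r8c3=6.
Step 27. [r1c9∈{3}] nothing but 3 survives at r1c9. So r1c9=3.
Step 28. [r9c8∈{5}] r9c8's peers cover all but 5. So r9c8=5.
Step 29. [r4c2∈{4}] r4c2 has the single candidate 4, so r4c2=4.
Step 30. [r2c2∈{7}] r2c2's peers cover all but 7. So r2c2=7.
Step 31. [r3c5∈{6}] nothing but 6 survives at r3c5. So r3c5=6.
Step 32. [r7c9∈{8}] nothing but 8 survives at r7c9. So r7c9=8.
Step 33. [r5c7∈{3}] r5c7 has the single candidate 3. So r5c7=3.
Step 34. [r8c7∈{4}] r8c7 is down to just 4, so r8c7=4.
Step 35. [r7c2∈{5}] r7c2 has the single candidate 5, so r7c2=5.
Step 36. [r4c6∈{1}] r4c6 has the single candidate 1. So r4c6=1.
Step 37. [r2c6∈{8}] only 8 remains possible at r2c6, so r2c6=8.
Step 38. [r3c1∈{4}] r3c1's peers cover all but 4 ⇒ r3c1=4.
Step 39. [r4c5∈{5}] r4c5 is down to just 5. So r4c5=5.

Answer: 1 6 2 5 7 4 9 8 3 / 5 7 3 9 2 8 6 4 1 / 4 9 8 1 6 3 5 2 7 / 8 4 7 3 5 1 2 9 6 / 6 2 5 8 9 7 3 1 4 / 9 3 1 6 4 2 8 7 5 / 3 5 4 2 1 9 7 6 8 / 2 1 6 7 8 5 4 3 9 / 7 8 9 4 3 6 1 5 2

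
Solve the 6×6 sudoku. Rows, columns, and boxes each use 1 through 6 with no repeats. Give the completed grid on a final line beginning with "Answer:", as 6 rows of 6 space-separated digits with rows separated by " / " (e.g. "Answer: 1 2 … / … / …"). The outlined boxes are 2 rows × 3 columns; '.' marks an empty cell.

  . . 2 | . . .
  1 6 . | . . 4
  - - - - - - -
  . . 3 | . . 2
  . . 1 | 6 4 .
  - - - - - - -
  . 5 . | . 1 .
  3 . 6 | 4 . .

Step 1. [r3c5∈{5}] r3c5's peers cover all but 5, so r3c5=5.
Step 2. [r1c6∈{1,3,5,6}] across col 6, 1 lands solely at r1c6 ⇒ r1c6=1.
Step 3. [r6c5∈{2}] r6c5 is down to just 2 ⇒ r6c5=2.
Step 4. [r1c2∈{3,4}] 3 has one home in col 2: r1c2, so r1c2=3.
Step 5. [r1c1∈{4,5}] across row 1, 4 lands solely at r1c1. So r1c1=4.
Step 6. [r5c4∈{3}] r5c4 is down to just 3 ⇒ r5c4=3.
Step 7. [r2c3∈{5}] r2c3 is down to just 5. So r2c3=5.
Step 8. [r4c1∈{2,5}] in row 4, 5 fits only at r4c1, so r4c1=5.
Step 9. [r2c4∈{2}] r2c4 has the single candidate 2 ⇒ r2c4=2.
Step 10. [r1c5∈{6}] only 6 remains possible at r1c5, so r1c5=6.
Step 11. [r3c4∈{1}] r3c4 is down to just 1. So r3c4=1.
Step 12. [r4c6∈{3}] r4c6 has the single candidate 3, so r4c6=3.
Step 13. [r6c2∈{1}] r6c2 has the single candidate 1. So r6c2=1.
Step 14. [r3c1∈{6}] r3c1 is down to just 6 ⇒ r3c1=6.
Step 15. [r6c6∈{5}] nothing but 5 survives at r6c6, so r6c6=5.
Step 16. [r3c2∈{4}] only 4 remains possible at r3c2, so r3c2=4.
Step 17. [r5c3∈{4}] r5c3 has the single candidate 4, so r5c3=4.
Step 18. [r1c4∈{5}] nothing but 5 survives at r1c4. So r1c4=5.
Step 19. [r2c5∈{3}] r2c5 has the single candidate 3, so r2c5=3.
Step 20. [r4c2∈{2}] only 2 remains possible at r4c2, so r4c2=2.
Step 21. [r5c6∈{6}] only 6 remains possible at r5c6. So r5c6=6.
Step 22. [r5c1∈{2}] nothing but 2 survives at r5c1. So r5c1=2.

Answer: 4 3 2 5 6 1 / 1 6 5 2 3 4 / 6 4 3 1 5 2 / 5 2 1 6 4 3 / 2 5 4 3 1 6 / 3 1 6 4 2 5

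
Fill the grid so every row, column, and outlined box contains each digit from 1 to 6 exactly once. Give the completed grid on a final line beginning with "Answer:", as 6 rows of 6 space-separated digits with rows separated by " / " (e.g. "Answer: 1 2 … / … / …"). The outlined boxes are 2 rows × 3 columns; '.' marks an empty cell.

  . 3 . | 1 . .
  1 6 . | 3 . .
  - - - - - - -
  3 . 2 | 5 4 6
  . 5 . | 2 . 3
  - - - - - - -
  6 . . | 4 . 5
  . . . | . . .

Step 1. [r6c6∈{1,2}] 1 has one home in col 6: r6c6, so r6c6=1.
Step 2. [r1c1∈{2,4,5}] across box 1, 2 lands solely at r1c1. So r1c1=2.
Step 3. [r6c2∈{2,4}] 4 has one home in col 2: r6c2, so r6c2=4.
Step 4. [r6c5∈{2,3,6}] across row 6, 2 lands solely at r6c5, so r6c5=2.
Step 5. [r2c5∈{5}] r2c5's peers cover all but 5 ⇒ r2c5=5.
Step 6. [r2c3∈{4}] r2c3 has the single candidate 4 ⇒ r2c3=4.
Step 7. [r3c2∈{1}] only 1 remains possible at r3c2 ⇒ r3c2=1.
Step 8. [r6c3∈{3,5}] r6c3 is the only open cell in row 6 admitting 3 ⇒ r6c3=3.
Step 9. [r4c1∈{4}] r4c1's peers cover all but 4, so r4c1=4.
Step 10. [r6c1∈{5}] r6c1 has the single candidate 5. So r6c1=5.
Step 11. [r6c4∈{6}] r6c4's peers cover all but 6. So r6c4=6.
Step 12. [r1c5∈{6}] r1c5's peers cover all but 6, so r1c5=6.
Step 13. [r5c5∈{3}] only 3 remains possible at r5c5 ⇒ r5c5=3.
Step 14. [r5c2∈{2}] r5c2 has the single candidate 2, so r5c2=2.
Step 15. [r1c6∈{4}] nothing but 4 survives at r1c6. So r1c6=4.
Step 16. [r1c3∈{5}] only 5 remains possible at r1c3, so r1c3=5.
Step 17. [r2c6∈{2}] r2c6's peers cover all but 2, so r2c6=2.
Step 18. [r5c3∈{1}] r5c3 is down to just 1 ⇒ r5c3=1.
Step 19. [r4c3∈{6}] nothing but 6 survives at r4c3, so r4c3=6.
Step 20. [r4c5∈{1}] r4c5's peers cover all but 1. So r4c5=1.

Answer: 2 3 5 1 6 4 / 1 6 4 3 5 2 / 3 1 2 5 4 6 / 4 5 6 2 1 3 / 6 2 1 4 3 5 / 5 4 3 6 2 1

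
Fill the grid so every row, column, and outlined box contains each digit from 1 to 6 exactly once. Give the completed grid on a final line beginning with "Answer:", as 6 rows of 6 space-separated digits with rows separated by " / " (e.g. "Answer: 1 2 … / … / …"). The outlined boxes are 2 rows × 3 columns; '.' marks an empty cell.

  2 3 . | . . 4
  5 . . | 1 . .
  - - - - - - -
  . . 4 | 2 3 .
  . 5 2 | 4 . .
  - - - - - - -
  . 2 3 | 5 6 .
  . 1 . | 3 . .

Step 1. [r3c2∈{6}] r3c2 is down to just 6, so r3c2=6.
Step 2. [r2c3∈{6}] only 6 remains possible at r2c3. So r2c3=6.
Step 3. [r4c5∈{1}] r4c5's peers cover all but 1, so r4c5=1.
Step 4. [r6c6∈{2}] r6c6 has the single candidate 2. So r6c6=2.
Step 5. [r5c1∈{4}] nothing but 4 survives at r5c1 ⇒ r5c1=4.
Step 6. [r1c5∈{5}] r1c5's peers cover all but 5 ⇒ r1c5=5.
Step 7. [r4c1∈{3}] nothing but 3 survives at r4c1, so r4c1=3.
Step 8. [r2c6∈{3}] r2c6 has the single candidate 3. So r2c6=3.
Step 9. [r6c3∈{5}] r6c3's peers cover all but 5. So r6c3=5.
Step 10. [r6c5∈{4}] only 4 remains possible at r6c5, so r6c5=4.
Step 11. [r1c3∈{1}] r1c3 is down to just 1 ⇒ r1c3=1.
Step 12. [r6c1∈{6}] nothing but 6 survives at r6c1, so r6c1=6.
Step 13. [r1c4∈{6}] nothing but 6 survives at r1c4. So r1c4=6.
Step 14. [r2c2∈{4}] r2c2 has the single candidate 4. So r2c2=4.
Step 15. [r5c6∈{1}] r5c6 has the single candidate 1, so r5c6=1.
Step 16. [r3c6∈{5}] only 5 remains possible at r3c6, so r3c6=5.
Step 17. [r4c6∈{6}] r4c6's peers cover all but 6. So r4c6=6.
Step 18. [r2c5∈{2}] r2c5 has the single candidate 2 ⇒ r2c5=2.
Step 19. [r3c1∈{1}] r3c1 has the single candidate 1 ⇒ r3c1=1.

Answer: 2 3 1 6 5 4 / 5 4 6 1 2 3 / 1 6 4 2 3 5 / 3 5 2 4 1 6 / 4 2 3 5 6 1 / 6 1 5 3 4 2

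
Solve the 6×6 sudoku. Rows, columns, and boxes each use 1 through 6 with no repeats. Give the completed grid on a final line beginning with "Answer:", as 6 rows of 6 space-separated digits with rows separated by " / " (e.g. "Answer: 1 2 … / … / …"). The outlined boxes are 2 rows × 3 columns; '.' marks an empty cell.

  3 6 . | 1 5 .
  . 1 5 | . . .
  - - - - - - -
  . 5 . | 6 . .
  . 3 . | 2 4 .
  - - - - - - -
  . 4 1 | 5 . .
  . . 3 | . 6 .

Step 1. [r3c5∈{1,3}] in col 5, 1 fits only at r3c5. So r3c5=1.
Step 2. [r6c2∈{2}] r6c2's peers cover all but 2. So r6c2=2.
Step 3. [r2c6∈{2,3,4,6}] r2c6 is the only open cell in row 2 admitting 6 ⇒ r2c6=6.
Step 4. [r6c4∈{4}] r6c4's peers cover all but 4 ⇒ r6c4=4.
Step 5. [r2c1∈{2,4}] 4 has one home in row 2: r2c1. So r2c1=4.
Step 6. [r2c5∈{2,3}] across row 2, 2 lands solely at r2c5. So r2c5=2.
Step 7. [r3c3∈{2,4}] across row 3, 4 lands solely at r3c3. So r3c3=4.
Step 8. [r4c3∈{6}] r4c3's peers cover all but 6, so r4c3=6.
Step 9. [r5c5∈{3}] r5c5 is down to just 3. So r5c5=3.
Step 10. [r6c6∈{1}] r6c6 has the single candidate 1, so r6c6=1.
Step 11. [r6c1∈{5}] r6c1's peers cover all but 5. So r6c1=5.
Step 12. [r1c6∈{4}] r1c6 is down to just 4 ⇒ r1c6=4.
Step 13. [r5c1∈{6}] r5c1 is down to just 6. So r5c1=6.
Step 14. [r4c1∈{1}] r4c1's peers cover all but 1, so r4c1=1.
Step 15. [r4c6∈{5}] nothing but 5 survives at r4c6 ⇒ r4c6=5.
Step 16. [r1c3∈{2}] only 2 remains possible at r1c3 ⇒ r1c3=2.
Step 17. [r3c6∈{3}] r3c6 is down to just 3, so r3c6=3.
Step 18. [r5c6∈{2}] r5c6 has the single candidate 2. So r5c6=2.
Step 19. [r3c1∈{2}] nothing but 2 survives at r3c1. So r3c1=2.
Step 20. [r2c4∈{3}] r2c4 is down to just 3 ⇒ r2c4=3.

Answer: 3 6 2 1 5 4 / 4 1 5 3 2 6 / 2 5 4 6 1 3 / 1 3 6 2 4 5 / 6 4 1 5 3 2 / 5 2 3 4 6 1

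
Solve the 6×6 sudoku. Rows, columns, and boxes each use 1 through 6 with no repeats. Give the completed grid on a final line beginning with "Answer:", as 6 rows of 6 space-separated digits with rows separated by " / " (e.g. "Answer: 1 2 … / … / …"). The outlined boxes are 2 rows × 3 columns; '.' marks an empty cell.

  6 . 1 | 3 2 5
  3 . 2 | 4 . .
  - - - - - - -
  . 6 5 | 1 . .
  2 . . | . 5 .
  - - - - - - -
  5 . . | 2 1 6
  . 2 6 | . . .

Step 1. [r3c1∈{4}] r3c1 is down to just 4, so r3c1=4.
Step 2. [r3c5∈{3}] r3c5 is down to just 3. So r3c5=3.
Step 3. [r4c3∈{3}] nothing but 3 survives at r4c3 ⇒ r4c3=3.
Step 4. [r5c3∈{4}] only 4 remains possible at r5c3 ⇒ r5c3=4.
Step 5. [r4c6∈{4}] r4c6 has the single candidate 4. So r4c6=4.
Step 6. [r6c6∈{3}] nothing but 3 survives at r6c6, so r6c6=3.
Step 7. [r6c5∈{4}] r6c5 is down to just 4, so r6c5=4.
Step 8. [r4c2∈{1}] r4c2's peers cover all but 1, so r4c2=1.
Step 9. [r6c4∈{5}] nothing but 5 survives at r6c4, so r6c4=5.
Step 10. [r1c2∈{4}] r1c2 is down to just 4, so r1c2=4.
Step 11. [r2c6∈{1}] nothing but 1 survives at r2c6 ⇒ r2c6=1.
Step 12. [r4c4∈{6}] r4c4 has the single candidate 6, so r4c4=6.
Step 13. [r5c2∈{3}] r5c2 is down to just 3. So r5c2=3.
Step 14. [r6c1∈{1}] only 1 remains possible at r6c1. So r6c1=1.
Step 15. [r2c2∈{5}] r2c2 is down to just 5, so r2c2=5.
Step 16. [r2c5∈{6}] only 6 remains possible at r2c5. So r2c5=6.
Step 17. [r3c6∈{2}] r3c6 has the single candidate 2 ⇒ r3c6=2.

Answer: 6 4 1 3 2 5 / 3 5 2 4 6 1 / 4 6 5 1 3 2 / 2 1 3 6 5 4 / 5 3 4 2 1 6 / 1 2 6 5 4 3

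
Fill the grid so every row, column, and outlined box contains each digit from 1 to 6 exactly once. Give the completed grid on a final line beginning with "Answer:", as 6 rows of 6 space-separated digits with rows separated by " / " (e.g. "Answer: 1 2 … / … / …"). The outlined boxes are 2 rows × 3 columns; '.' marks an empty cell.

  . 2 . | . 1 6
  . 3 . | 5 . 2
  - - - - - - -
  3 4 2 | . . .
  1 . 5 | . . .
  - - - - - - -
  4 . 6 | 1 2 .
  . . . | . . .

Step 1. [r5c6∈{3,5}] r5c6 is the only open cell in row 5 admitting 3 ⇒ r5c6=3.
Step 2. [r3c4∈{6}] nothing but 6 survives at r3c4, so r3c4=6.
Step 3. [r2c5∈{4}] r2c5's peers cover all but 4, so r2c5=4.
Step 4. [r6c2∈{1,5}] col 2 places 1 nowhere but r6c2 ⇒ r6c2=1.
Step 5. [r4c6∈{4}] r4c6 is down to just 4 ⇒ r4c6=4.
Step 6. [r6c6∈{5}] only 5 remains possible at r6c6 ⇒ r6c6=5.
Step 7. [r1c4∈{3}] r1c4's peers cover all but 3, so r1c4=3.
Step 8. [r4c2∈{6}] only 6 remains possible at r4c2. So r4c2=6.
Step 9. [r6c5∈{6}] r6c5 is down to just 6, so r6c5=6.
Step 10. [r6c1∈{2}] r6c1's peers cover all but 2. So r6c1=2.
Step 11. [r5c2∈{5}] only 5 remains possible at r5c2, so r5c2=5.
Step 12. [r1c3∈{4}] nothing but 4 survives at r1c3, so r1c3=4.
Step 13. [r2c3∈{1}] r2c3 is down to just 1 ⇒ r2c3=1.
Step 14. [r6c4∈{4}] r6c4 is down to just 4 ⇒ r6c4=4.
Step 15. [r2c1∈{6}] r2c1 has the single candidate 6. So r2c1=6.
Step 16. [r1c1∈{5}] r1c1's peers cover all but 5 ⇒ r1c1=5.
Step 17. [r4c4∈{2}] r4c4 is down to just 2, so r4c4=2.
Step 18. [r4c5∈{3}] r4c5's peers cover all but 3, so r4c5=3.
Step 19. [r3c6∈{1}] nothing but 1 survives at r3c6, so r3c6=1.
Step 20. [r3c5∈{5}] nothing but 5 survives at r3c5, so r3c5=5.
Step 21. [r6c3∈{3}] r6c3 has the single candidate 3. So r6c3=3.

Answer: 5 2 4 3 1 6 / 6 3 1 5 4 2 / 3 4 2 6 5 1 / 1 6 5 2 3 4 / 4 5 6 1 2 3 / 2 1 3 4 6 5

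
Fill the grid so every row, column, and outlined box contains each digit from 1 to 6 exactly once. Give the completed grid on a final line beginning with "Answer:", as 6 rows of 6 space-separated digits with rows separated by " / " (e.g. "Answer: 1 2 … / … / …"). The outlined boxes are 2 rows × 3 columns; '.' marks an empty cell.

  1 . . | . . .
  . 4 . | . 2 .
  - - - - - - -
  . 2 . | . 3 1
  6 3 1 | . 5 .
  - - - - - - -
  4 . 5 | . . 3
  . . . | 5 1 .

Step 1. [r5c5∈{6}] r5c5 has the single candidate 6 ⇒ r5c5=6.
Step 2. [r6c6∈{2,4}] row 6 places 4 nowhere but r6c6. So r6c6=4.
Step 3. [r1c2∈{5,6}] across col 2, 5 lands solely at r1c2. So r1c2=5.
Step 4. [r2c1∈{3}] r2c1 is down to just 3, so r2c1=3.
Step 5. [r2c3∈{6}] r2c3's peers cover all but 6 ⇒ r2c3=6.
Step 6. [r4c4∈{2,4}] 4 has one home in row 4: r4c4. So r4c4=4.
Step 7. [r1c4∈{3,6}] r1c4 is the only open cell in row 1 admitting 3. So r1c4=3.
Step 8. [r1c3∈{2}] nothing but 2 survives at r1c3. So r1c3=2.
Step 9. [r6c1∈{2}] r6c1's peers cover all but 2 ⇒ r6c1=2.
Step 10. [r6c3∈{3}] r6c3's peers cover all but 3 ⇒ r6c3=3.
Step 11. [r5c4∈{2}] r5c4 has the single candidate 2, so r5c4=2.
Step 12. [r3c3∈{4}] r3c3 is down to just 4, so r3c3=4.
Step 13. [r2c4∈{1}] r2c4's peers cover all but 1 ⇒ r2c4=1.
Step 14. [r5c2∈{1}] r5c2's peers cover all but 1. So r5c2=1.
Step 15. [r1c5∈{4}] nothing but 4 survives at r1c5 ⇒ r1c5=4.
Step 16. [r1c6∈{6}] r1c6 is down to just 6. So r1c6=6.
Step 17. [r6c2∈{6}] r6c2 has the single candidate 6 ⇒ r6c2=6.
Step 18. [r3c1∈{5}] r3c1 is down to just 5. So r3c1=5.
Step 19. [r3c4∈{6}] nothing but 6 survives at r3c4, so r3c4=6.
Step 20. [r2c6∈{5}] r2c6's peers cover all but 5, so r2c6=5.
Step 21. [r4c6∈{2}] only 2 remains possible at r4c6 ⇒ r4c6=2.

Answer: 1 5 2 3 4 6 / 3 4 6 1 2 5 / 5 2 4 6 3 1 / 6 3 1 4 5 2 / 4 1 5 2 6 3 / 2 6 3 5 1 4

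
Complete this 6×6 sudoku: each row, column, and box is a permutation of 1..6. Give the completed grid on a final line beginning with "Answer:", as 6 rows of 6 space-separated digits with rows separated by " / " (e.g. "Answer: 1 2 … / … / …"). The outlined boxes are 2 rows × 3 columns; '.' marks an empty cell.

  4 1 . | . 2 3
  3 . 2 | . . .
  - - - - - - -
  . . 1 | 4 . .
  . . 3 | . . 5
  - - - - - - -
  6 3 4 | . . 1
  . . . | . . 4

Step 1. [r4c1∈{2}] nothing but 2 survives at r4c1 ⇒ r4c1=2.
Step 2. [r6c3∈{5}] only 5 remains possible at r6c3, so r6c3=5.
Step 3. [r2c6∈{6}] r2c6 has the single candidate 6 ⇒ r2c6=6.
Step 4. [r6c4∈{2,3,6}] col 4 places 3 nowhere but r6c4, so r6c4=3.
Step 5. [r4c4∈{1,6}] 6 has one home in col 4: r4c4 ⇒ r4c4=6.
Step 6. [r2c2∈{5}] only 5 remains possible at r2c2, so r2c2=5.
Step 7. [r1c4∈{5}] r1c4 has the single candidate 5, so r1c4=5.
Step 8. [r2c5∈{1,4}] r2c5 is the only open cell in row 2 admitting 4. So r2c5=4.
Step 9. [r3c6∈{2}] nothing but 2 survives at r3c6 ⇒ r3c6=2.
Step 10. [r4c2∈{4}] r4c2's peers cover all but 4 ⇒ r4c2=4.
Step 11. [r3c1∈{5}] r3c1 has the single candidate 5, so r3c1=5.
Step 12. [r3c5∈{3}] r3c5 is down to just 3, so r3c5=3.
Step 13. [r6c1∈{1}] r6c1 is down to just 1. So r6c1=1.
Step 14. [r5c4∈{2}] nothing but 2 survives at r5c4. So r5c4=2.
Step 15. [r6c5∈{6}] r6c5 is down to just 6 ⇒ r6c5=6.
Step 16. [r6c2∈{2}] nothing but 2 survives at r6c2. So r6c2=2.
Step 17. [r1c3∈{6}] nothing but 6 survives at r1c3. So r1c3=6.
Step 18. [r4c5∈{1}] r4c5 is down to just 1 ⇒ r4c5=1.
Step 19. [r2c4∈{1}] only 1 remains possible at r2c4. So r2c4=1.
Step 20. [r3c2∈{6}] only 6 remains possible at r3c2, so r3c2=6.
Step 21. [r5c5∈{5}] r5c5's peers cover all but 5. So r5c5=5.

Answer: 4 1 6 5 2 3 / 3 5 2 1 4 6 / 5 6 1 4 3 2 / 2 4 3 6 1 5 / 6 3 4 2 5 1 / 1 2 5 3 6 4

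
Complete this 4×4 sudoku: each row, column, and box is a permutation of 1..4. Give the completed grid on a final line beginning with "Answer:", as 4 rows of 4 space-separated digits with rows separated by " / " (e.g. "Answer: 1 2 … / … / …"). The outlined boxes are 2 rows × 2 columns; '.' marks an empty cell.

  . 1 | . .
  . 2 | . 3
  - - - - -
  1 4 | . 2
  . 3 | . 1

Step 1. [r1c4∈{4}] nothing but 4 survives at r1c4. So r1c4=4.
Step 2. [r2c1∈{4}] r2c1's peers cover all but 4 ⇒ r2c1=4.
Step 3. [r3c3∈{3}] r3c3 has the single candidate 3, so r3c3=3.
Step 4. [r4c1∈{2}] r4c1 has the single candidate 2. So r4c1=2.
Step 5. [r1c1∈{3}] r1c1 has the single candidate 3, so r1c1=3.
Step 6. [r4c3∈{4}] r4c3 has the single candidate 4. So r4c3=4.
Step 7. [r2c3∈{1}] r2c3 has the single candidate 1. So r2c3=1.
Step 8. [r1c3∈{2}] only 2 remains possible at r1c3 ⇒ r1c3=2.

Answer: 3 1 2 4 / 4 2 1 3 / 1 4 3 2 / 2 3 4 1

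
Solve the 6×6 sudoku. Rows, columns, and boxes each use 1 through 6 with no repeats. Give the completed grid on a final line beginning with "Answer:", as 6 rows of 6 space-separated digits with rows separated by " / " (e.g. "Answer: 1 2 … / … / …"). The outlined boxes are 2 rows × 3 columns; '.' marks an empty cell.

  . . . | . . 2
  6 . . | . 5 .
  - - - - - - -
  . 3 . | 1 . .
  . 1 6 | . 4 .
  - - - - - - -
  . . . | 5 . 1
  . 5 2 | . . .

Step 1. [r1c2∈{4}] r1c2 has the single candidate 4, so r1c2=4.
Step 2. [r1c5∈{1,3,6}] 1 has one home in col 5: r1c5. So r1c5=1.
Step 3. [r5c5∈{2,3,6}] in row 5, 2 fits only at r5c5 ⇒ r5c5=2.
Step 4. [r6c5∈{3,6}] across col 5, 3 lands solely at r6c5 ⇒ r6c5=3.
Step 5. [r3c1∈{2,4,5}] r3c1 is the only open cell in row 3 admitting 2, so r3c1=2.
Step 6. [r4c1∈{5}] only 5 remains possible at r4c1. So r4c1=5.
Step 7. [r1c1∈{3}] only 3 remains possible at r1c1 ⇒ r1c1=3.
Step 8. [r4c6∈{3}] r4c6 is down to just 3, so r4c6=3.
Step 9. [r5c1∈{4}] nothing but 4 survives at r5c1 ⇒ r5c1=4.
Step 10. [r2c6∈{4}] nothing but 4 survives at r2c6. So r2c6=4.
Step 11. [r6c6∈{6}] r6c6 has the single candidate 6, so r6c6=6.
Step 12. [r3c3∈{4}] r3c3 is down to just 4. So r3c3=4.
Step 13. [r5c3∈{3}] nothing but 3 survives at r5c3. So r5c3=3.
Step 14. [r3c6∈{5}] r3c6's peers cover all but 5 ⇒ r3c6=5.
Step 15. [r6c1∈{1}] only 1 remains possible at r6c1, so r6c1=1.
Step 16. [r2c4∈{3}] only 3 remains possible at r2c4 ⇒ r2c4=3.
Step 17. [r6c4∈{4}] only 4 remains possible at r6c4. So r6c4=4.
Step 18. [r1c3∈{5}] nothing but 5 survives at r1c3, so r1c3=5.
Step 19. [r2c3∈{1}] nothing but 1 survives at r2c3, so r2c3=1.
Step 20. [r4c4∈{2}] r4c4 is down to just 2 ⇒ r4c4=2.
Step 21. [r5c2∈{6}] r5c2 is down to just 6, so r5c2=6.
Step 22. [r2c2∈{2}] only 2 remains possible at r2c2, so r2c2=2.
Step 23. [r1c4∈{6}] r1c4 is down to just 6. So r1c4=6.
Step 24. [r3c5∈{6}] r3c5's peers cover all but 6 ⇒ r3c5=6.

Answer: 3 4 5 6 1 2 / 6 2 1 3 5 4 / 2 3 4 1 6 5 / 5 1 6 2 4 3 / 4 6 3 5 2 1 / 1 5 2 4 3 6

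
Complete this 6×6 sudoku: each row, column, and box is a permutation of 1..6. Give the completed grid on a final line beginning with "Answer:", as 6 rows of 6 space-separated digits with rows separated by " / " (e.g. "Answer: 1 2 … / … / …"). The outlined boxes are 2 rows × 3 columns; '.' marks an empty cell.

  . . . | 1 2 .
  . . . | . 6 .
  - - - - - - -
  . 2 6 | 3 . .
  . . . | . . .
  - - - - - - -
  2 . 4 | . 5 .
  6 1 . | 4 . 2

Step 1. [r2c4∈{5}] nothing but 5 survives at r2c4, so r2c4=5.
Step 2. [r5c2∈{3}] r5c2 has the single candidate 3. So r5c2=3.
Step 3. [r2c2∈{4}] r2c2's peers cover all but 4. So r2c2=4.
Step 4. [r4c2∈{5}] only 5 remains possible at r4c2. So r4c2=5.
Step 5. [r5c6∈{1,6}] 1 has one home in row 5: r5c6, so r5c6=1.
Step 6. [r2c6∈{3}] r2c6 is down to just 3 ⇒ r2c6=3.
Step 7. [r2c1∈{1}] nothing but 1 survives at r2c1. So r2c1=1.
Step 8. [r3c1∈{4}] only 4 remains possible at r3c1. So r3c1=4.
Step 9. [r4c5∈{1,4}] in col 5, 4 fits only at r4c5 ⇒ r4c5=4.
Step 10. [r4c1∈{3}] only 3 remains possible at r4c1, so r4c1=3.
Step 11. [r4c4∈{2,6}] across row 4, 2 lands solely at r4c4, so r4c4=2.
Step 12. [r6c3∈{5}] r6c3 has the single candidate 5, so r6c3=5.
Step 13. [r1c1∈{5}] nothing but 5 survives at r1c1, so r1c1=5.
Step 14. [r5c4∈{6}] only 6 remains possible at r5c4, so r5c4=6.
Step 15. [r3c6∈{5}] r3c6's peers cover all but 5 ⇒ r3c6=5.
Step 16. [r1c3∈{3}] r1c3 has the single candidate 3, so r1c3=3.
Step 17. [r1c6∈{4}] nothing but 4 survives at r1c6 ⇒ r1c6=4.
Step 18. [r3c5∈{1}] only 1 remains possible at r3c5, so r3c5=1.
Step 19. [r1c2∈{6}] r1c2 is down to just 6, so r1c2=6.
Step 20. [r4c6∈{6}] r4c6's peers cover all but 6 ⇒ r4c6=6.
Step 21. [r4c3∈{1}] nothing but 1 survives at r4c3. So r4c3=1.
Step 22. [r6c5∈{3}] r6c5 is down to just 3, so r6c5=3.
Step 23. [r2c3∈{2}] r2c3 is down to just 2 ⇒ r2c3=2.

Answer: 5 6 3 1 2 4 / 1 4 2 5 6 3 / 4 2 6 3 1 5 / 3 5 1 2 4 6 / 2 3 4 6 5 1 / 6 1 5 4 3 2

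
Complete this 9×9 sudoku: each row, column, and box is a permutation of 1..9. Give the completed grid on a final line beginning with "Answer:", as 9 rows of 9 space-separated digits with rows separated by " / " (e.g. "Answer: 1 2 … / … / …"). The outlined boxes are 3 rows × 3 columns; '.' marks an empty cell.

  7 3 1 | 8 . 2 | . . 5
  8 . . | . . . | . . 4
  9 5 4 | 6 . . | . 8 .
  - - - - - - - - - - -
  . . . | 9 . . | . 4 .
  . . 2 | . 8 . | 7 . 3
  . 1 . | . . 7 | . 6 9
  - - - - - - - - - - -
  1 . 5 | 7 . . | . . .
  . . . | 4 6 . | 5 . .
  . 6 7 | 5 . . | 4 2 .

Step 1. [r1c8∈{9}] r1c8's peers cover all but 9. So r1c8=9.
Step 2. [r9c1∈{3}] r9c1 is down to just 3 ⇒ r9c1=3.
Step 3. [r5c6∈{1,4,5,6}] r5c6 is the only open cell in col 6 admitting 4, so r5c6=4.
Step 4. [r7c7∈{3,6,8,9}] 9 has one home in col 7: r7c7. So r7c7=9.
Step 5. [r4c6∈{1,3,5,6}] 6 has one home in col 6: r4c6. So r4c6=6.
Step 6. [r7c5∈{2,3}] r7c5 is the only open cell in box 8 admitting 2 ⇒ r7c5=2.
Step 7. [r2c6∈{1,3,5,9}] in col 6, 5 fits only at r2c6, so r2c6=5.
Step 8. [r2c5∈{1,3,7,9}] r2c5 is the only open cell in row 2 admitting 9. So r2c5=9.
Step 9. [r9c5∈{1}] r9c5 has the single candidate 1 ⇒ r9c5=1.
Step 10. [r2c8∈{1,3,7}] in row 2, 7 fits only at r2c8. So r2c8=7.
Step 11. [r3c6∈{1,3}] r3c6 is the only open cell in col 6 admitting 1 ⇒ r3c6=1.
Step 12. [r2c7∈{1,2,3,6}] row 2 places 1 nowhere but r2c7. So r2c7=1.
Step 13. [r9c9∈{8}] nothing but 8 survives at r9c9. So r9c9=8.
Step 14. [r4c9∈{1,2}] across row 4, 1 lands solely at r4c9 ⇒ r4c9=1.
Step 15. [r4c7∈{2,8}] across row 4, 2 lands solely at r4c7 ⇒ r4c7=2.
Step 16. [r8c3∈{8,9}] 9 has one home in col 3: r8c3. So r8c3=9.
Step 17. [r4c1∈{5}] only 5 remains possible at r4c1. So r4c1=5.
Step 18. [r4c5∈{3}] only 3 remains possible at r4c5, so r4c5=3.
Step 19. [r7c8∈{3}] only 3 remains possible at r7c8, so r7c8=3.
Step 20. [r7c6∈{8}] only 8 remains possible at r7c6. So r7c6=8.
Step 21. [r4c3∈{8}] r4c3 is down to just 8. So r4c3=8.
Step 22. [r8c2∈{2,8}] across row 8, 8 lands solely at r8c2. So r8c2=8.
Step 23. [r4c2∈{7}] r4c2 is down to just 7. So r4c2=7.
Step 24. [r2c3∈{6}] r2c3 has the single candidate 6 ⇒ r2c3=6.
Step 25. [r5c4∈{1}] r5c4's peers cover all but 1, so r5c4=1.
Step 26. [r2c2∈{2}] r2c2's peers cover all but 2 ⇒ r2c2=2.
Step 27. [r9c6∈{9}] r9c6's peers cover all but 9 ⇒ r9c6=9.
Step 28. [r1c7∈{6}] r1c7 is down to just 6 ⇒ r1c7=6.
Step 29. [r6c3∈{3}] r6c3 has the single candidate 3 ⇒ r6c3=3.
Step 30. [r2c4∈{3}] r2c4's peers cover all but 3 ⇒ r2c4=3.
Step 31. [r8c1∈{2}] r8c1 is down to just 2, so r8c1=2.
Step 32. [r6c7∈{8}] r6c7's peers cover all but 8. So r6c7=8.
Step 33. [r5c1∈{6}] only 6 remains possible at r5c1. So r5c1=6.
Step 34. [r3c9∈{2}] r3c9's peers cover all but 2 ⇒ r3c9=2.
Step 35. [r7c2∈{4}] r7c2's peers cover all but 4. So r7c2=4.
Step 36. [r7c9∈{6}] r7c9 is down to just 6 ⇒ r7c9=6.
Step 37. [r1c5∈{4}] r1c5 has the single candidate 4. So r1c5=4.
Step 38. [r6c5∈{5}] r6c5 is down to just 5. So r6c5=5.
Step 39. [r8c8∈{1}] r8c8 is down to just 1 ⇒ r8c8=1.
Step 40. [r6c4∈{2}] r6c4 is down to just 2. So r6c4=2.
Step 41. [r5c2∈{9}] r5c2 is down to just 9. So r5c2=9.
Step 42. [r3c7∈{3}] r3c7's peers cover all but 3 ⇒ r3c7=3.
Step 43. [r3c5∈{7}] only 7 remains possible at r3c5 ⇒ r3c5=7.
Step 44. [r8c6∈{3}] only 3 remains possible at r8c6. So r8c6=3.
Step 45. [r5c8∈{5}] nothing but 5 survives at r5c8 ⇒ r5c8=5.
Step 46. [r8c9∈{7}] nothing but 7 survives at r8c9. So r8c9=7.
Step 47. [r6c1∈{4}] nothing but 4 survives at r6c1 ⇒ r6c1=4.

Answer: 7 3 1 8 4 2 6 9 5 / 8 2 6 3 9 5 1 7 4 / 9 5 4 6 7 1 3 8 2 / 5 7 8 9 3 6 2 4 1 / 6 9 2 1 8 4 7 5 3 / 4 1 3 2 5 7 8 6 9 / 1 4 5 7 2 8 9 3 6 / 2 8 9 4 6 3 5 1 7 / 3 6 7 5 1 9 4 2 8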